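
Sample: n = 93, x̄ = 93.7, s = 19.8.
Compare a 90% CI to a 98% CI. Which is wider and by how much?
98% CI is wider by 2.90

df = 92
90% CI: t* = 1.662, (90.29, 97.11), width = 2 · t* · s/√n = 6.82
98% CI: t* = 2.368, (88.84, 98.56), width = 2 · t* · s/√n = 9.72

The 98% CI is wider by 9.72 - 6.82 = 2.90.
Higher confidence requires a wider interval.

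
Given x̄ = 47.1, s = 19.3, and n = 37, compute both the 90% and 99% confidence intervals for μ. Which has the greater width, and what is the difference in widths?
99% CI is wider by 6.54

df = 36
90% CI: t* = 1.688, (41.74, 52.46), width = 2 · t* · s/√n = 10.71
99% CI: t* = 2.719, (38.47, 55.73), width = 2 · t* · s/√n = 17.25

The 99% CI is wider by 17.25 - 10.71 = 6.54.
Higher confidence requires a wider interval.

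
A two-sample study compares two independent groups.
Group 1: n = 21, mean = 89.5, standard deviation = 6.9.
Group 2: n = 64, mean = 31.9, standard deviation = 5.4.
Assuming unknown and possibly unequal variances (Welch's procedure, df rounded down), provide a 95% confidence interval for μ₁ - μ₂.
(54.22, 60.98)

Difference: x̄₁ - x̄₂ = 57.60
SE = √(s₁²/n₁ + s₂²/n₂) = √(6.9²/21 + 5.4²/64) = 1.6501
df = 28.48 → 28 (Welch–Satterthwaite, rounded down)
t* = 2.048

CI: 57.60 ± 2.048 · 1.6501 = 57.60 ± 3.38 = (54.22, 60.98)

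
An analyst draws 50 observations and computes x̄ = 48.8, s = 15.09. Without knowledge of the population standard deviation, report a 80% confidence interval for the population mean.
(46.03, 51.57)

t-interval (σ unknown):
df = n - 1 = 49
t* = 1.299 for 80% confidence

Margin of error = t* · s/√n = 1.299 · 15.09/√50 = 2.77

CI: (46.03, 51.57)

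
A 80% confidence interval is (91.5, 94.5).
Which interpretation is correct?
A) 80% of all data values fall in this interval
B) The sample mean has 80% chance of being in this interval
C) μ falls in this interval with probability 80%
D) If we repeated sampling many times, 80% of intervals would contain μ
D

A) Wrong — a CI is about the parameter μ, not individual data values.
B) Wrong — x̄ is observed and sits in the interval by construction.
C) Wrong — μ is fixed; the randomness lives in the interval, not in μ.
D) Correct — this is the frequentist long-run coverage interpretation.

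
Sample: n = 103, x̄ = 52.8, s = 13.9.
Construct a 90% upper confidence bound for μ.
μ ≤ 54.57

Upper bound (one-sided):
t* = 1.290 (one-sided for 90%)
Upper bound = x̄ + t* · s/√n = 52.8 + 1.290 · 13.9/√103 = 54.57

We are 90% confident that μ ≤ 54.57.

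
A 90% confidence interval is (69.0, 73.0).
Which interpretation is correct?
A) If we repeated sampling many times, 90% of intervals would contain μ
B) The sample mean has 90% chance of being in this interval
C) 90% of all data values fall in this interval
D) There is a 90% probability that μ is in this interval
A

A) Correct — this is the frequentist long-run coverage interpretation.
B) Wrong — x̄ is observed and sits in the interval by construction.
C) Wrong — a CI is about the parameter μ, not individual data values.
D) Wrong — μ is fixed; the randomness lives in the interval, not in μ.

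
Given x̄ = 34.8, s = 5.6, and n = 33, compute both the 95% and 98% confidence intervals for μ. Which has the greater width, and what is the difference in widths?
98% CI is wider by 0.80

df = 32
95% CI: t* = 2.037, (32.81, 36.79), width = 2 · t* · s/√n = 3.97
98% CI: t* = 2.449, (32.41, 37.19), width = 2 · t* · s/√n = 4.77

The 98% CI is wider by 4.77 - 3.97 = 0.80.
Higher confidence requires a wider interval.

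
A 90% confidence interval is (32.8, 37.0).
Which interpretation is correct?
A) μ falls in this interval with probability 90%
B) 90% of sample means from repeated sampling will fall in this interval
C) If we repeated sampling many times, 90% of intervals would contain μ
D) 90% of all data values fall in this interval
C

A) Wrong — μ is fixed; the randomness lives in the interval, not in μ.
B) Wrong — coverage applies to intervals containing μ, not to future x̄ values.
C) Correct — this is the frequentist long-run coverage interpretation.
D) Wrong — a CI is about the parameter μ, not individual data values.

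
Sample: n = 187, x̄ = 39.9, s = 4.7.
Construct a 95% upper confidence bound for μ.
μ ≤ 40.47

Upper bound (one-sided):
t* = 1.653 (one-sided for 95%)
Upper bound = x̄ + t* · s/√n = 39.9 + 1.653 · 4.7/√187 = 40.47

We are 95% confident that μ ≤ 40.47.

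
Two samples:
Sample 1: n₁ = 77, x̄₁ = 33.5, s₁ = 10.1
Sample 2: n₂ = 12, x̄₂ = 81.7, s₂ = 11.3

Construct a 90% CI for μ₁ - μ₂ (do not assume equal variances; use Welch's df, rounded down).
(-54.33, -42.07)

Difference: x̄₁ - x̄₂ = -48.20
SE = √(s₁²/n₁ + s₂²/n₂) = √(10.1²/77 + 11.3²/12) = 3.4591
df = 13.88 → 13 (Welch–Satterthwaite, rounded down)
t* = 1.771

CI: -48.20 ± 1.771 · 3.4591 = -48.20 ± 6.13 = (-54.33, -42.07)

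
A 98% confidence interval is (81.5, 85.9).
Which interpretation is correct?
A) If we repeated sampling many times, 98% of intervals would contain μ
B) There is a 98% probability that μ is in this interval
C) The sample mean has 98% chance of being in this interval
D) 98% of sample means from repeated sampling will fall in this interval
A

A) Correct — this is the frequentist long-run coverage interpretation.
B) Wrong — μ is fixed; the randomness lives in the interval, not in μ.
C) Wrong — x̄ is observed and sits in the interval by construction.
D) Wrong — coverage applies to intervals containing μ, not to future x̄ values.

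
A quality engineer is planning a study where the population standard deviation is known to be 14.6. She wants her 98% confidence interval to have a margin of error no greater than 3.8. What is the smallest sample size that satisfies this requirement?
n ≥ 80

For margin E ≤ 3.8:
n ≥ (z* · σ / E)²
n ≥ (2.326 · 14.6 / 3.8)²
n ≥ 79.87

Minimum n = 80 (rounding up)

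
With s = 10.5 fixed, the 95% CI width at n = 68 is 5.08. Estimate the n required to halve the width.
n ≈ 272

CI width ∝ 1/√n
To reduce width by factor 2, need √n to grow by 2 → need 2² = 4 times as many samples.

Current: n = 68, width = 5.08
New: n = 272, width ≈ 2.51

Width reduced by factor of 5.08/2.51 = 2.02.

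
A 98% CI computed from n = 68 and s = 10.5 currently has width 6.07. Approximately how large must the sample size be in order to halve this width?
n ≈ 272

CI width ∝ 1/√n
To reduce width by factor 2, need √n to grow by 2 → need 2² = 4 times as many samples.

Current: n = 68, width = 6.07
New: n = 272, width ≈ 2.98

Width reduced by factor of 6.07/2.98 = 2.04.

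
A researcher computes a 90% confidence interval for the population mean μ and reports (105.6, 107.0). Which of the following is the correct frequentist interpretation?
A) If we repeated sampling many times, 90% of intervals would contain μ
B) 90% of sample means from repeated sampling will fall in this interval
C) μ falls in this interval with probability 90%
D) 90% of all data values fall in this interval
A

A) Correct — this is the frequentist long-run coverage interpretation.
B) Wrong — coverage applies to intervals containing μ, not to future x̄ values.
C) Wrong — μ is fixed; the randomness lives in the interval, not in μ.
D) Wrong — a CI is about the parameter μ, not individual data values.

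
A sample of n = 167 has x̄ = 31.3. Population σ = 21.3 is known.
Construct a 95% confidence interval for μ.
(28.07, 34.53)

z-interval (σ known):
z* = 1.960 for 95% confidence

Margin of error = z* · σ/√n = 1.960 · 21.3/√167 = 3.23

CI: (31.3 - 3.23, 31.3 + 3.23) = (28.07, 34.53)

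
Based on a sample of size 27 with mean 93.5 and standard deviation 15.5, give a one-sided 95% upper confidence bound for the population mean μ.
μ ≤ 98.59

Upper bound (one-sided):
t* = 1.706 (one-sided for 95%)
Upper bound = x̄ + t* · s/√n = 93.5 + 1.706 · 15.5/√27 = 98.59

We are 95% confident that μ ≤ 98.59.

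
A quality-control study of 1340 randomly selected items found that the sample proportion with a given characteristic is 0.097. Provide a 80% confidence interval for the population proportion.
(0.087, 0.107)

Proportion CI:
SE = √(p̂(1-p̂)/n) = √(0.097 · 0.903 / 1340) = 0.00808

z* = 1.282
Margin = z* · SE = 1.282 · 0.00808 = 0.0104

CI: 0.097 ± 0.0104 = (0.087, 0.107)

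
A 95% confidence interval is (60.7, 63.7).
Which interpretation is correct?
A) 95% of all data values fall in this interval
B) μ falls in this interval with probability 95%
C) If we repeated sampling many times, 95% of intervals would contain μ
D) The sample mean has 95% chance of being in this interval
C

A) Wrong — a CI is about the parameter μ, not individual data values.
B) Wrong — μ is fixed; the randomness lives in the interval, not in μ.
C) Correct — this is the frequentist long-run coverage interpretation.
D) Wrong — x̄ is observed and sits in the interval by construction.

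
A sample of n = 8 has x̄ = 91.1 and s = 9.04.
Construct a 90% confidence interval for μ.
(85.04, 97.16)

t-interval (σ unknown):
df = n - 1 = 7
t* = 1.895 for 90% confidence

Margin of error = t* · s/√n = 1.895 · 9.04/√8 = 6.06

CI: (85.04, 97.16)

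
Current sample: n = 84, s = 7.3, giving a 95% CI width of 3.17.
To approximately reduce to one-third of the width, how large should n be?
n ≈ 756

CI width ∝ 1/√n
To reduce width by factor 3, need √n to grow by 3 → need 3² = 9 times as many samples.

Current: n = 84, width = 3.17
New: n = 756, width ≈ 1.04

Width reduced by factor of 3.17/1.04 = 3.05.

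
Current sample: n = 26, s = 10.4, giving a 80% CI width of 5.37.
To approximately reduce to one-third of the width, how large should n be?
n ≈ 234

CI width ∝ 1/√n
To reduce width by factor 3, need √n to grow by 3 → need 3² = 9 times as many samples.

Current: n = 26, width = 5.37
New: n = 234, width ≈ 1.75

Width reduced by factor of 5.37/1.75 = 3.07.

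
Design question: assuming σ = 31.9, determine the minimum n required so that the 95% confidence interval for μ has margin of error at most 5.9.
n ≥ 113

For margin E ≤ 5.9:
n ≥ (z* · σ / E)²
n ≥ (1.960 · 31.9 / 5.9)²
n ≥ 112.30

Minimum n = 113 (rounding up)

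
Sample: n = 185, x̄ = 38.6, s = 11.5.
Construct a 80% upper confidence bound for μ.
μ ≤ 39.31

Upper bound (one-sided):
t* = 0.844 (one-sided for 80%)
Upper bound = x̄ + t* · s/√n = 38.6 + 0.844 · 11.5/√185 = 39.31

We are 80% confident that μ ≤ 39.31.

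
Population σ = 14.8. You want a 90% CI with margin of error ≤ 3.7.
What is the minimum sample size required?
n ≥ 44

For margin E ≤ 3.7:
n ≥ (z* · σ / E)²
n ≥ (1.645 · 14.8 / 3.7)²
n ≥ 43.30

Minimum n = 44 (rounding up)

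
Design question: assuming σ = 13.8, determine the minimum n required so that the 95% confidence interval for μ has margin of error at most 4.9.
n ≥ 31

For margin E ≤ 4.9:
n ≥ (z* · σ / E)²
n ≥ (1.960 · 13.8 / 4.9)²
n ≥ 30.47

Minimum n = 31 (rounding up)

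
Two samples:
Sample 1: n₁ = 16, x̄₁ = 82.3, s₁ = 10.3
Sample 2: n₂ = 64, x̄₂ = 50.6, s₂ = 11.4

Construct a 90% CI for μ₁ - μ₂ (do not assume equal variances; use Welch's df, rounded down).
(26.67, 36.73)

Difference: x̄₁ - x̄₂ = 31.70
SE = √(s₁²/n₁ + s₂²/n₂) = √(10.3²/16 + 11.4²/64) = 2.9430
df = 25.04 → 25 (Welch–Satterthwaite, rounded down)
t* = 1.708

CI: 31.70 ± 1.708 · 2.9430 = 31.70 ± 5.03 = (26.67, 36.73)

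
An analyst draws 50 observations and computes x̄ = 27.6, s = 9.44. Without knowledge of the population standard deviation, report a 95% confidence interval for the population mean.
(24.92, 30.28)

t-interval (σ unknown):
df = n - 1 = 49
t* = 2.010 for 95% confidence

Margin of error = t* · s/√n = 2.010 · 9.44/√50 = 2.68

CI: (24.92, 30.28)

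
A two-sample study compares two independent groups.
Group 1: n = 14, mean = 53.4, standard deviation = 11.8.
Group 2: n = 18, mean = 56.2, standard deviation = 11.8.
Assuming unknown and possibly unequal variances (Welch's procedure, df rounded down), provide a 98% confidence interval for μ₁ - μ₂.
(-13.17, 7.57)

Difference: x̄₁ - x̄₂ = -2.80
SE = √(s₁²/n₁ + s₂²/n₂) = √(11.8²/14 + 11.8²/18) = 4.2049
df = 28.09 → 28 (Welch–Satterthwaite, rounded down)
t* = 2.467

CI: -2.80 ± 2.467 · 4.2049 = -2.80 ± 10.37 = (-13.17, 7.57)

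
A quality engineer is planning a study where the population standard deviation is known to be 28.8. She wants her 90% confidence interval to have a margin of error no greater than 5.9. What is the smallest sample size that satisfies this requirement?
n ≥ 65

For margin E ≤ 5.9:
n ≥ (z* · σ / E)²
n ≥ (1.645 · 28.8 / 5.9)²
n ≥ 64.48

Minimum n = 65 (rounding up)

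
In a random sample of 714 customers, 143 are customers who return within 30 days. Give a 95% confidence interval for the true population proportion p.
(0.171, 0.230)

Proportion CI:
p̂ = 143/714 = 0.20028
SE = √(p̂(1-p̂)/n) = √(0.20028 · 0.79972 / 714) = 0.01498

z* = 1.960
Margin = z* · SE = 1.960 · 0.01498 = 0.0294

CI: 0.20028 ± 0.0294 = (0.171, 0.230)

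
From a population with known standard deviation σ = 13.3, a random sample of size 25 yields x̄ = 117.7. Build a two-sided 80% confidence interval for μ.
(114.29, 121.11)

z-interval (σ known):
z* = 1.282 for 80% confidence

Margin of error = z* · σ/√n = 1.282 · 13.3/√25 = 3.41

CI: (117.7 - 3.41, 117.7 + 3.41) = (114.29, 121.11)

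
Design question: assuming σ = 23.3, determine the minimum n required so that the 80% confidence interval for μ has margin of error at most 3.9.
n ≥ 59

For margin E ≤ 3.9:
n ≥ (z* · σ / E)²
n ≥ (1.282 · 23.3 / 3.9)²
n ≥ 58.66

Minimum n = 59 (rounding up)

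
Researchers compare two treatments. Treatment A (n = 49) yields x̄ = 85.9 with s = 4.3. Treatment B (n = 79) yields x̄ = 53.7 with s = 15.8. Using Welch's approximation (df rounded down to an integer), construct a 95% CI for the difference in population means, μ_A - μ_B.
(28.47, 35.93)

Difference: x̄₁ - x̄₂ = 32.20
SE = √(s₁²/n₁ + s₂²/n₂) = √(4.3²/49 + 15.8²/79) = 1.8808
df = 95.53 → 95 (Welch–Satterthwaite, rounded down)
t* = 1.985

CI: 32.20 ± 1.985 · 1.8808 = 32.20 ± 3.73 = (28.47, 35.93)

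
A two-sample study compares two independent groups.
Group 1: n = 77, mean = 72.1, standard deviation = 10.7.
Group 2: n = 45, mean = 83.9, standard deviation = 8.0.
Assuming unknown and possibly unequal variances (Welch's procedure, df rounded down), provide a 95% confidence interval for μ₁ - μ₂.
(-15.18, -8.42)

Difference: x̄₁ - x̄₂ = -11.80
SE = √(s₁²/n₁ + s₂²/n₂) = √(10.7²/77 + 8.0²/45) = 1.7056
df = 112.75 → 112 (Welch–Satterthwaite, rounded down)
t* = 1.981

CI: -11.80 ± 1.981 · 1.7056 = -11.80 ± 3.38 = (-15.18, -8.42)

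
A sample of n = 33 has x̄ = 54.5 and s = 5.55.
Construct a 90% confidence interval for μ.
(52.86, 56.14)

t-interval (σ unknown):
df = n - 1 = 32
t* = 1.694 for 90% confidence

Margin of error = t* · s/√n = 1.694 · 5.55/√33 = 1.64

CI: (52.86, 56.14)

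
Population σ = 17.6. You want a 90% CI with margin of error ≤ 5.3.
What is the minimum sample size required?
n ≥ 30

For margin E ≤ 5.3:
n ≥ (z* · σ / E)²
n ≥ (1.645 · 17.6 / 5.3)²
n ≥ 29.84

Minimum n = 30 (rounding up)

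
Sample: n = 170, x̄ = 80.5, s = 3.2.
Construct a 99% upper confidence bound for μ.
μ ≤ 81.08

Upper bound (one-sided):
t* = 2.349 (one-sided for 99%)
Upper bound = x̄ + t* · s/√n = 80.5 + 2.349 · 3.2/√170 = 81.08

We are 99% confident that μ ≤ 81.08.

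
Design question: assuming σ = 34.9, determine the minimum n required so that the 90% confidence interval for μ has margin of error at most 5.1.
n ≥ 127

For margin E ≤ 5.1:
n ≥ (z* · σ / E)²
n ≥ (1.645 · 34.9 / 5.1)²
n ≥ 126.72

Minimum n = 127 (rounding up)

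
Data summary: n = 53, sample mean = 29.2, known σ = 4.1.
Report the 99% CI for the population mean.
(27.75, 30.65)

z-interval (σ known):
z* = 2.576 for 99% confidence

Margin of error = z* · σ/√n = 2.576 · 4.1/√53 = 1.45

CI: (29.2 - 1.45, 29.2 + 1.45) = (27.75, 30.65)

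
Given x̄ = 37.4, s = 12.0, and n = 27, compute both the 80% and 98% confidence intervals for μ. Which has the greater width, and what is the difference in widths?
98% CI is wider by 5.38

df = 26
80% CI: t* = 1.315, (34.36, 40.44), width = 2 · t* · s/√n = 6.07
98% CI: t* = 2.479, (31.67, 43.13), width = 2 · t* · s/√n = 11.45

The 98% CI is wider by 11.45 - 6.07 = 5.38.
Higher confidence requires a wider interval.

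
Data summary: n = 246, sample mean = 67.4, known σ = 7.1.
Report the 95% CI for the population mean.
(66.51, 68.29)

z-interval (σ known):
z* = 1.960 for 95% confidence

Margin of error = z* · σ/√n = 1.960 · 7.1/√246 = 0.89

CI: (67.4 - 0.89, 67.4 + 0.89) = (66.51, 68.29)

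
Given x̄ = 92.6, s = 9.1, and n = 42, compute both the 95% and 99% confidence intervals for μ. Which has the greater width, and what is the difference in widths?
99% CI is wider by 1.92

df = 41
95% CI: t* = 2.020, (89.76, 95.44), width = 2 · t* · s/√n = 5.67
99% CI: t* = 2.701, (88.81, 96.39), width = 2 · t* · s/√n = 7.59

The 99% CI is wider by 7.59 - 5.67 = 1.92.
Higher confidence requires a wider interval.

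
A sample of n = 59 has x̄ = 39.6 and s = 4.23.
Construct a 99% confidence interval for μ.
(38.13, 41.07)

t-interval (σ unknown):
df = n - 1 = 58
t* = 2.663 for 99% confidence

Margin of error = t* · s/√n = 2.663 · 4.23/√59 = 1.47

CI: (38.13, 41.07)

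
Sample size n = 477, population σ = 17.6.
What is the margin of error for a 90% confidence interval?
Margin of error = 1.33

Margin of error = z* · σ/√n
= 1.645 · 17.6/√477
= 1.645 · 17.6/21.8403
= 1.33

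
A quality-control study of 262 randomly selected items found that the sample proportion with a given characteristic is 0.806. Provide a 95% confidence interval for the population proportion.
(0.758, 0.854)

Proportion CI:
SE = √(p̂(1-p̂)/n) = √(0.806 · 0.194 / 262) = 0.02443

z* = 1.960
Margin = z* · SE = 1.960 · 0.02443 = 0.0479

CI: 0.806 ± 0.0479 = (0.758, 0.854)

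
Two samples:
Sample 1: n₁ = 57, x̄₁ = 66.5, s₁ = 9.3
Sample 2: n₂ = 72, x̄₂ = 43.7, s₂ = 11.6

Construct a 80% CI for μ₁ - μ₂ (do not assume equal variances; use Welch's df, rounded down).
(20.43, 25.17)

Difference: x̄₁ - x̄₂ = 22.80
SE = √(s₁²/n₁ + s₂²/n₂) = √(9.3²/57 + 11.6²/72) = 1.8402
df = 126.97 → 126 (Welch–Satterthwaite, rounded down)
t* = 1.288

CI: 22.80 ± 1.288 · 1.8402 = 22.80 ± 2.37 = (20.43, 25.17)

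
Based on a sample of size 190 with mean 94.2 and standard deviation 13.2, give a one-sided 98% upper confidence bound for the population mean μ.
μ ≤ 96.18

Upper bound (one-sided):
t* = 2.068 (one-sided for 98%)
Upper bound = x̄ + t* · s/√n = 94.2 + 2.068 · 13.2/√190 = 96.18

We are 98% confident that μ ≤ 96.18.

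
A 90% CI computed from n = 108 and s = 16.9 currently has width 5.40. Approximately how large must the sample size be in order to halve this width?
n ≈ 432

CI width ∝ 1/√n
To reduce width by factor 2, need √n to grow by 2 → need 2² = 4 times as many samples.

Current: n = 108, width = 5.40
New: n = 432, width ≈ 2.68

Width reduced by factor of 5.40/2.68 = 2.01.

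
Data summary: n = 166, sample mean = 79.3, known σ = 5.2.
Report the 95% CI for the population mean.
(78.51, 80.09)

z-interval (σ known):
z* = 1.960 for 95% confidence

Margin of error = z* · σ/√n = 1.960 · 5.2/√166 = 0.79

CI: (79.3 - 0.79, 79.3 + 0.79) = (78.51, 80.09)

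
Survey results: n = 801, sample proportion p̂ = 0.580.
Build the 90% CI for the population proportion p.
(0.551, 0.609)

Proportion CI:
SE = √(p̂(1-p̂)/n) = √(0.580 · 0.420 / 801) = 0.01744

z* = 1.645
Margin = z* · SE = 1.645 · 0.01744 = 0.0287

CI: 0.580 ± 0.0287 = (0.551, 0.609)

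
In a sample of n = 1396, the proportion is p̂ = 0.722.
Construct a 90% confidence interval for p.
(0.702, 0.742)

Proportion CI:
SE = √(p̂(1-p̂)/n) = √(0.722 · 0.278 / 1396) = 0.01199

z* = 1.645
Margin = z* · SE = 1.645 · 0.01199 = 0.0197

CI: 0.722 ± 0.0197 = (0.702, 0.742)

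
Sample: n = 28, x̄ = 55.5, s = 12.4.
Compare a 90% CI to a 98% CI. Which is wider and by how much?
98% CI is wider by 3.61

df = 27
90% CI: t* = 1.703, (51.51, 59.49), width = 2 · t* · s/√n = 7.98
98% CI: t* = 2.473, (49.70, 61.30), width = 2 · t* · s/√n = 11.59

The 98% CI is wider by 11.59 - 7.98 = 3.61.
Higher confidence requires a wider interval.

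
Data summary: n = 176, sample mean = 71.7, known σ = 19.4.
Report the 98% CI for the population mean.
(68.30, 75.10)

z-interval (σ known):
z* = 2.326 for 98% confidence

Margin of error = z* · σ/√n = 2.326 · 19.4/√176 = 3.40

CI: (71.7 - 3.40, 71.7 + 3.40) = (68.30, 75.10)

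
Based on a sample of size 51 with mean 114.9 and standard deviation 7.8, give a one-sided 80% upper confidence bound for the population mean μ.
μ ≤ 115.83

Upper bound (one-sided):
t* = 0.849 (one-sided for 80%)
Upper bound = x̄ + t* · s/√n = 114.9 + 0.849 · 7.8/√51 = 115.83

We are 80% confident that μ ≤ 115.83.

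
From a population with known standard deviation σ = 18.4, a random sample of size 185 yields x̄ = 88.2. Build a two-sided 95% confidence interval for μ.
(85.55, 90.85)

z-interval (σ known):
z* = 1.960 for 95% confidence

Margin of error = z* · σ/√n = 1.960 · 18.4/√185 = 2.65

CI: (88.2 - 2.65, 88.2 + 2.65) = (85.55, 90.85)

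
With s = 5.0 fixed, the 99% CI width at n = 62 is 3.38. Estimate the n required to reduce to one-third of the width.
n ≈ 558

CI width ∝ 1/√n
To reduce width by factor 3, need √n to grow by 3 → need 3² = 9 times as many samples.

Current: n = 62, width = 3.38
New: n = 558, width ≈ 1.09

Width reduced by factor of 3.38/1.09 = 3.10.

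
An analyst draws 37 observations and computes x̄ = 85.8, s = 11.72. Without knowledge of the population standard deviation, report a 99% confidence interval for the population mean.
(80.56, 91.04)

t-interval (σ unknown):
df = n - 1 = 36
t* = 2.719 for 99% confidence

Margin of error = t* · s/√n = 2.719 · 11.72/√37 = 5.24

CI: (80.56, 91.04)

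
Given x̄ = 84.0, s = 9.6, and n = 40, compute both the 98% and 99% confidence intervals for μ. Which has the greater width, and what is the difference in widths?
99% CI is wider by 0.86

df = 39
98% CI: t* = 2.426, (80.32, 87.68), width = 2 · t* · s/√n = 7.36
99% CI: t* = 2.708, (79.89, 88.11), width = 2 · t* · s/√n = 8.22

The 99% CI is wider by 8.22 - 7.36 = 0.86.
Higher confidence requires a wider interval.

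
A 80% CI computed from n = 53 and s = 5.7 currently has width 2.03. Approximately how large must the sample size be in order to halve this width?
n ≈ 212

CI width ∝ 1/√n
To reduce width by factor 2, need √n to grow by 2 → need 2² = 4 times as many samples.

Current: n = 53, width = 2.03
New: n = 212, width ≈ 1.01

Width reduced by factor of 2.03/1.01 = 2.01.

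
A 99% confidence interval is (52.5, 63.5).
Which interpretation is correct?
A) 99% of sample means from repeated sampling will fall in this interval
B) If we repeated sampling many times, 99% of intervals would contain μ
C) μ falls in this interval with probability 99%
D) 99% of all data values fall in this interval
B

A) Wrong — coverage applies to intervals containing μ, not to future x̄ values.
B) Correct — this is the frequentist long-run coverage interpretation.
C) Wrong — μ is fixed; the randomness lives in the interval, not in μ.
D) Wrong — a CI is about the parameter μ, not individual data values.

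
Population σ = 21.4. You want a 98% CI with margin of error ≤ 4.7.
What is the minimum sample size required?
n ≥ 113

For margin E ≤ 4.7:
n ≥ (z* · σ / E)²
n ≥ (2.326 · 21.4 / 4.7)²
n ≥ 112.16

Minimum n = 113 (rounding up)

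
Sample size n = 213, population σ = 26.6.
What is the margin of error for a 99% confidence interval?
Margin of error = 4.70

Margin of error = z* · σ/√n
= 2.576 · 26.6/√213
= 2.576 · 26.6/14.5945
= 4.70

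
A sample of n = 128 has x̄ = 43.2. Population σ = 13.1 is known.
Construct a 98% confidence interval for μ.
(40.51, 45.89)

z-interval (σ known):
z* = 2.326 for 98% confidence

Margin of error = z* · σ/√n = 2.326 · 13.1/√128 = 2.69

CI: (43.2 - 2.69, 43.2 + 2.69) = (40.51, 45.89)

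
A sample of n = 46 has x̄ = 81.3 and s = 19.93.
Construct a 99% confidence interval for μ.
(73.40, 89.20)

t-interval (σ unknown):
df = n - 1 = 45
t* = 2.690 for 99% confidence

Margin of error = t* · s/√n = 2.690 · 19.93/√46 = 7.90

CI: (73.40, 89.20)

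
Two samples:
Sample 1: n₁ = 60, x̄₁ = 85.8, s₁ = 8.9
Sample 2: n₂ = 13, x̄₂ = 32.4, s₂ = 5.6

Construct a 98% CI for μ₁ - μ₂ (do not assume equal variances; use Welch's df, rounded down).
(48.62, 58.18)

Difference: x̄₁ - x̄₂ = 53.40
SE = √(s₁²/n₁ + s₂²/n₂) = √(8.9²/60 + 5.6²/13) = 1.9320
df = 27.08 → 27 (Welch–Satterthwaite, rounded down)
t* = 2.473

CI: 53.40 ± 2.473 · 1.9320 = 53.40 ± 4.78 = (48.62, 58.18)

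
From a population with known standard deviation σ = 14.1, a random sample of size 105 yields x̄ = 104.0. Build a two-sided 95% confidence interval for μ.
(101.30, 106.70)

z-interval (σ known):
z* = 1.960 for 95% confidence

Margin of error = z* · σ/√n = 1.960 · 14.1/√105 = 2.70

CI: (104.0 - 2.70, 104.0 + 2.70) = (101.30, 106.70)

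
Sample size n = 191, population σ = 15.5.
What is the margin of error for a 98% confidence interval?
Margin of error = 2.61

Margin of error = z* · σ/√n
= 2.326 · 15.5/√191
= 2.326 · 15.5/13.8203
= 2.61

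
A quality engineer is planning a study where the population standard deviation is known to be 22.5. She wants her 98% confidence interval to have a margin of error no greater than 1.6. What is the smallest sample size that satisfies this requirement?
n ≥ 1070

For margin E ≤ 1.6:
n ≥ (z* · σ / E)²
n ≥ (2.326 · 22.5 / 1.6)²
n ≥ 1069.90

Minimum n = 1070 (rounding up)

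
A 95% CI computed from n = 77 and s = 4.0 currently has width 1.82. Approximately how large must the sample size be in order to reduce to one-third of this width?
n ≈ 693

CI width ∝ 1/√n
To reduce width by factor 3, need √n to grow by 3 → need 3² = 9 times as many samples.

Current: n = 77, width = 1.82
New: n = 693, width ≈ 0.60

Width reduced by factor of 1.82/0.60 = 3.03.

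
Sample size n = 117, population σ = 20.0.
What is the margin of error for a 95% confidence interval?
Margin of error = 3.62

Margin of error = z* · σ/√n
= 1.960 · 20.0/√117
= 1.960 · 20.0/10.8167
= 3.62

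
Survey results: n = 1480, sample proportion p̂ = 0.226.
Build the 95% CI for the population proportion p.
(0.205, 0.247)

Proportion CI:
SE = √(p̂(1-p̂)/n) = √(0.226 · 0.774 / 1480) = 0.01087

z* = 1.960
Margin = z* · SE = 1.960 · 0.01087 = 0.0213

CI: 0.226 ± 0.0213 = (0.205, 0.247)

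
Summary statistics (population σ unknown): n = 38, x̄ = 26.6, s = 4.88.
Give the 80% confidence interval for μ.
(25.57, 27.63)

t-interval (σ unknown):
df = n - 1 = 37
t* = 1.305 for 80% confidence

Margin of error = t* · s/√n = 1.305 · 4.88/√38 = 1.03

CI: (25.57, 27.63)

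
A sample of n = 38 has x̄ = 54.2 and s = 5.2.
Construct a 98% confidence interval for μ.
(52.15, 56.25)

t-interval (σ unknown):
df = n - 1 = 37
t* = 2.431 for 98% confidence

Margin of error = t* · s/√n = 2.431 · 5.2/√38 = 2.05

CI: (52.15, 56.25)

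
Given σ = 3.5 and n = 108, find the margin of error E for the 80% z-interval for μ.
Margin of error = 0.43

Margin of error = z* · σ/√n
= 1.282 · 3.5/√108
= 1.282 · 3.5/10.3923
= 0.43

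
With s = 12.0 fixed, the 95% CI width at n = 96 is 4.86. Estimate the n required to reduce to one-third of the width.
n ≈ 864

CI width ∝ 1/√n
To reduce width by factor 3, need √n to grow by 3 → need 3² = 9 times as many samples.

Current: n = 96, width = 4.86
New: n = 864, width ≈ 1.60

Width reduced by factor of 4.86/1.60 = 3.04.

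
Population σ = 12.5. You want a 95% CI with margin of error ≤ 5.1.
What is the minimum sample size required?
n ≥ 24

For margin E ≤ 5.1:
n ≥ (z* · σ / E)²
n ≥ (1.960 · 12.5 / 5.1)²
n ≥ 23.08

Minimum n = 24 (rounding up)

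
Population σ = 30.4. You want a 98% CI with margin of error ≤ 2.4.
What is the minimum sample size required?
n ≥ 869

For margin E ≤ 2.4:
n ≥ (z* · σ / E)²
n ≥ (2.326 · 30.4 / 2.4)²
n ≥ 868.05

Minimum n = 869 (rounding up)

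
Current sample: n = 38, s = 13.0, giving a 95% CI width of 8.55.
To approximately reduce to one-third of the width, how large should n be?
n ≈ 342

CI width ∝ 1/√n
To reduce width by factor 3, need √n to grow by 3 → need 3² = 9 times as many samples.

Current: n = 38, width = 8.55
New: n = 342, width ≈ 2.77

Width reduced by factor of 8.55/2.77 = 3.09.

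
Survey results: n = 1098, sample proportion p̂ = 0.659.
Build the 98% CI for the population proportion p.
(0.626, 0.692)

Proportion CI:
SE = √(p̂(1-p̂)/n) = √(0.659 · 0.341 / 1098) = 0.01431

z* = 2.326
Margin = z* · SE = 2.326 · 0.01431 = 0.0333

CI: 0.659 ± 0.0333 = (0.626, 0.692)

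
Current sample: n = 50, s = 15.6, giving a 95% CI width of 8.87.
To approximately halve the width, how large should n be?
n ≈ 200

CI width ∝ 1/√n
To reduce width by factor 2, need √n to grow by 2 → need 2² = 4 times as many samples.

Current: n = 50, width = 8.87
New: n = 200, width ≈ 4.35

Width reduced by factor of 8.87/4.35 = 2.04.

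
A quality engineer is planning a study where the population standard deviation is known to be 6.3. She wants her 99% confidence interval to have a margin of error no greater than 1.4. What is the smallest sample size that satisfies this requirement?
n ≥ 135

For margin E ≤ 1.4:
n ≥ (z* · σ / E)²
n ≥ (2.576 · 6.3 / 1.4)²
n ≥ 134.37

Minimum n = 135 (rounding up)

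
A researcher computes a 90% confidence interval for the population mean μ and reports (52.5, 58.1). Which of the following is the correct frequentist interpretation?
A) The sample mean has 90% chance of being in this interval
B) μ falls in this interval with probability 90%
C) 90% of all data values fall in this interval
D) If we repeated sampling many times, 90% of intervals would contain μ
D

A) Wrong — x̄ is observed and sits in the interval by construction.
B) Wrong — μ is fixed; the randomness lives in the interval, not in μ.
C) Wrong — a CI is about the parameter μ, not individual data values.
D) Correct — this is the frequentist long-run coverage interpretation.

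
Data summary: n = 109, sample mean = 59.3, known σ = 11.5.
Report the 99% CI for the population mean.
(56.46, 62.14)

z-interval (σ known):
z* = 2.576 for 99% confidence

Margin of error = z* · σ/√n = 2.576 · 11.5/√109 = 2.84

CI: (59.3 - 2.84, 59.3 + 2.84) = (56.46, 62.14)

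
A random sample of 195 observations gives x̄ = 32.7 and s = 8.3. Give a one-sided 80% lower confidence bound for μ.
μ ≥ 32.20

Lower bound (one-sided):
t* = 0.843 (one-sided for 80%)
Lower bound = x̄ - t* · s/√n = 32.7 - 0.843 · 8.3/√195 = 32.20

We are 80% confident that μ ≥ 32.20.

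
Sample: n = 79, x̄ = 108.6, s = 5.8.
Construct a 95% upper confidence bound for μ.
μ ≤ 109.69

Upper bound (one-sided):
t* = 1.665 (one-sided for 95%)
Upper bound = x̄ + t* · s/√n = 108.6 + 1.665 · 5.8/√79 = 109.69

We are 95% confident that μ ≤ 109.69.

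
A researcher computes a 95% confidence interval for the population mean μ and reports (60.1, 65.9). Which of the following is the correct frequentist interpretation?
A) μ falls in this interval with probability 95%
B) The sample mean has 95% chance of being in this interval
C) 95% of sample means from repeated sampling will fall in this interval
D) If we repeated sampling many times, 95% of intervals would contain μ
D

A) Wrong — μ is fixed; the randomness lives in the interval, not in μ.
B) Wrong — x̄ is observed and sits in the interval by construction.
C) Wrong — coverage applies to intervals containing μ, not to future x̄ values.
D) Correct — this is the frequentist long-run coverage interpretation.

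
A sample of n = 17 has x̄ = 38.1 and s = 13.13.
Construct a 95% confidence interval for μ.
(31.35, 44.85)

t-interval (σ unknown):
df = n - 1 = 16
t* = 2.120 for 95% confidence

Margin of error = t* · s/√n = 2.120 · 13.13/√17 = 6.75

CI: (31.35, 44.85)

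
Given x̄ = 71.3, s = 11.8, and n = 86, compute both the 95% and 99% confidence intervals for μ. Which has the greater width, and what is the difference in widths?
99% CI is wider by 1.65

df = 85
95% CI: t* = 1.988, (68.77, 73.83), width = 2 · t* · s/√n = 5.06
99% CI: t* = 2.635, (67.95, 74.65), width = 2 · t* · s/√n = 6.71

The 99% CI is wider by 6.71 - 5.06 = 1.65.
Higher confidence requires a wider interval.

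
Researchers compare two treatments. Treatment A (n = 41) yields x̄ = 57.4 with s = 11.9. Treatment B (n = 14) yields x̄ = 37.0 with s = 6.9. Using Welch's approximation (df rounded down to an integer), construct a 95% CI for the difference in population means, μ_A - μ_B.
(15.10, 25.70)

Difference: x̄₁ - x̄₂ = 20.40
SE = √(s₁²/n₁ + s₂²/n₂) = √(11.9²/41 + 6.9²/14) = 2.6181
df = 39.56 → 39 (Welch–Satterthwaite, rounded down)
t* = 2.023

CI: 20.40 ± 2.023 · 2.6181 = 20.40 ± 5.30 = (15.10, 25.70)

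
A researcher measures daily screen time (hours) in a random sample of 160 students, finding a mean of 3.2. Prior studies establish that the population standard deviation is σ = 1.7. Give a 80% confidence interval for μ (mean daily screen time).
(3.03, 3.37)

z-interval (σ known):
z* = 1.282 for 80% confidence

Margin of error = z* · σ/√n = 1.282 · 1.7/√160 = 0.17

CI: (3.2 - 0.17, 3.2 + 0.17) = (3.03, 3.37)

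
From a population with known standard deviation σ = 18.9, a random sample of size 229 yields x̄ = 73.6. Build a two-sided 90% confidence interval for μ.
(71.55, 75.65)

z-interval (σ known):
z* = 1.645 for 90% confidence

Margin of error = z* · σ/√n = 1.645 · 18.9/√229 = 2.05

CI: (73.6 - 2.05, 73.6 + 2.05) = (71.55, 75.65)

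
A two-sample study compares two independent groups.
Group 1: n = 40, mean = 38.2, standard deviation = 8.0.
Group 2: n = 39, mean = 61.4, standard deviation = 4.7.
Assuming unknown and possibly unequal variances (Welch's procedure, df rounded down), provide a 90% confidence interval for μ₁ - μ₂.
(-25.66, -20.74)

Difference: x̄₁ - x̄₂ = -23.20
SE = √(s₁²/n₁ + s₂²/n₂) = √(8.0²/40 + 4.7²/39) = 1.4719
df = 63.35 → 63 (Welch–Satterthwaite, rounded down)
t* = 1.669

CI: -23.20 ± 1.669 · 1.4719 = -23.20 ± 2.46 = (-25.66, -20.74)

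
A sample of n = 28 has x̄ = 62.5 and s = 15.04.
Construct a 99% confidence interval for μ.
(54.62, 70.38)

t-interval (σ unknown):
df = n - 1 = 27
t* = 2.771 for 99% confidence

Margin of error = t* · s/√n = 2.771 · 15.04/√28 = 7.88

CI: (54.62, 70.38)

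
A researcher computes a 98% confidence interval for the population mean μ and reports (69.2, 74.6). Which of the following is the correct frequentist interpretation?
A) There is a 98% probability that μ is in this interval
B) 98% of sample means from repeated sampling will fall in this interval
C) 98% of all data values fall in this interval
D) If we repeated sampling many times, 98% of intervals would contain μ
D

A) Wrong — μ is fixed; the randomness lives in the interval, not in μ.
B) Wrong — coverage applies to intervals containing μ, not to future x̄ values.
C) Wrong — a CI is about the parameter μ, not individual data values.
D) Correct — this is the frequentist long-run coverage interpretation.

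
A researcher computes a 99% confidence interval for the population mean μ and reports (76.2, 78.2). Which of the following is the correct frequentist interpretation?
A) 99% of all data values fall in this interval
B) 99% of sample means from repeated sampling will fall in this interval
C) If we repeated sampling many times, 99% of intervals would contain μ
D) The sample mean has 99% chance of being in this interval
C

A) Wrong — a CI is about the parameter μ, not individual data values.
B) Wrong — coverage applies to intervals containing μ, not to future x̄ values.
C) Correct — this is the frequentist long-run coverage interpretation.
D) Wrong — x̄ is observed and sits in the interval by construction.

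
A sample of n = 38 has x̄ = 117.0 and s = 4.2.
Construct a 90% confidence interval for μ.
(115.85, 118.15)

t-interval (σ unknown):
df = n - 1 = 37
t* = 1.687 for 90% confidence

Margin of error = t* · s/√n = 1.687 · 4.2/√38 = 1.15

CI: (115.85, 118.15)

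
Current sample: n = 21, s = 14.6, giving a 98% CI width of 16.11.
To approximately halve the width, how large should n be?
n ≈ 84

CI width ∝ 1/√n
To reduce width by factor 2, need √n to grow by 2 → need 2² = 4 times as many samples.

Current: n = 21, width = 16.11
New: n = 84, width ≈ 7.56

Width reduced by factor of 16.11/7.56 = 2.13.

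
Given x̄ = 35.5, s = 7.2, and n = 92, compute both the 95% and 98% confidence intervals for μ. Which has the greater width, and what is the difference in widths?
98% CI is wider by 0.58

df = 91
95% CI: t* = 1.986, (34.01, 36.99), width = 2 · t* · s/√n = 2.98
98% CI: t* = 2.368, (33.72, 37.28), width = 2 · t* · s/√n = 3.56

The 98% CI is wider by 3.56 - 2.98 = 0.58.
Higher confidence requires a wider interval.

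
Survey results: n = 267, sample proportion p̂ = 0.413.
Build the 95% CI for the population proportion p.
(0.354, 0.472)

Proportion CI:
SE = √(p̂(1-p̂)/n) = √(0.413 · 0.587 / 267) = 0.03013

z* = 1.960
Margin = z* · SE = 1.960 · 0.03013 = 0.0591

CI: 0.413 ± 0.0591 = (0.354, 0.472)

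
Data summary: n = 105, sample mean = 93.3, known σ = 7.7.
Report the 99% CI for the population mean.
(91.36, 95.24)

z-interval (σ known):
z* = 2.576 for 99% confidence

Margin of error = z* · σ/√n = 2.576 · 7.7/√105 = 1.94

CI: (93.3 - 1.94, 93.3 + 1.94) = (91.36, 95.24)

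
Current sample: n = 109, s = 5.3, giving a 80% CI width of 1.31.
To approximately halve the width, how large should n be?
n ≈ 436

CI width ∝ 1/√n
To reduce width by factor 2, need √n to grow by 2 → need 2² = 4 times as many samples.

Current: n = 109, width = 1.31
New: n = 436, width ≈ 0.65

Width reduced by factor of 1.31/0.65 = 2.02.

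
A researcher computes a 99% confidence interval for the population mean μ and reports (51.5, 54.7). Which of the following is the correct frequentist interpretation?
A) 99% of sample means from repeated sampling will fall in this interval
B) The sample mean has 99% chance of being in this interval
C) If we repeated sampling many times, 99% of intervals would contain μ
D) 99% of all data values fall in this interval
C

A) Wrong — coverage applies to intervals containing μ, not to future x̄ values.
B) Wrong — x̄ is observed and sits in the interval by construction.
C) Correct — this is the frequentist long-run coverage interpretation.
D) Wrong — a CI is about the parameter μ, not individual data values.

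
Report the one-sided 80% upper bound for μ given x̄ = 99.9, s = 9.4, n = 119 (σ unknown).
μ ≤ 100.63

Upper bound (one-sided):
t* = 0.845 (one-sided for 80%)
Upper bound = x̄ + t* · s/√n = 99.9 + 0.845 · 9.4/√119 = 100.63

We are 80% confident that μ ≤ 100.63.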